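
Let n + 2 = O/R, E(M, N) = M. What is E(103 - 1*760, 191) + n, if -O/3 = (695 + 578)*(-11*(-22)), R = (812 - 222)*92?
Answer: -18347359/27140 ≈ -676.03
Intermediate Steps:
R = 54280 (R = 590*92 = 54280)
O = -924198 (O = -3*(695 + 578)*(-11*(-22)) = -3819*242 = -3*308066 = -924198)
n = -516379/27140 (n = -2 - 924198/54280 = -2 - 924198*1/54280 = -2 - 462099/27140 = -516379/27140 ≈ -19.026)
E(103 - 1*760, 191) + n = (103 - 1*760) - 516379/27140 = (103 - 760) - 516379/27140 = -657 - 516379/27140 = -18347359/27140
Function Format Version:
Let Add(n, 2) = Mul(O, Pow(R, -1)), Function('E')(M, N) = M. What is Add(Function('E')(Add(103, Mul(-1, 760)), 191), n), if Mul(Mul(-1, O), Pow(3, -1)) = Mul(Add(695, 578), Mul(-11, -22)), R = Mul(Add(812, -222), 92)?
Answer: Rational(-18347359, 27140) ≈ -676.03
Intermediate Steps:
R = 54280 (R = Mul(590, 92) = 54280)
O = -924198 (O = Mul(-3, Mul(Add(695, 578), Mul(-11, -22))) = Mul(-3, Mul(1273, 242)) = Mul(-3, 308066) = -924198)
n = Rational(-516379, 27140) (n = Add(-2, Mul(-924198, Pow(54280, -1))) = Add(-2, Mul(-924198, Rational(1, 54280))) = Add(-2, Rational(-462099, 27140)) = Rational(-516379, 27140) ≈ -19.026)
Add(Function('E')(Add(103, Mul(-1, 760)), 191), n) = Add(Add(103, Mul(-1, 760)), Rational(-516379, 27140)) = Add(Add(103, -760), Rational(-516379, 27140)) = Add(-657, Rational(-516379, 27140)) = Rational(-18347359, 27140)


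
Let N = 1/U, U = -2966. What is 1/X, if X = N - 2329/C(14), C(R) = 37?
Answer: -109742/6907851 ≈ -0.015887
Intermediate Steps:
N = -1/2966 (N = 1/(-2966) = -1/2966 ≈ -0.00033715)
X = -6907851/109742 (X = -1/2966 - 2329/37 = -6907851/109742 ≈ -62.946)
1/X = 1/(-6907851/109742) = -109742/6907851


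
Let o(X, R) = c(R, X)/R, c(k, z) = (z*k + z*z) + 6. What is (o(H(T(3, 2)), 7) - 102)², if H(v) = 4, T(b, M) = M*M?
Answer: 440896/49 ≈ 8997.9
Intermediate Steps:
c(k, z) = 6 + z² + k*z (c(k, z) = (k*z + z²) + 6 = (z² + k*z) + 6 = 6 + z² + k*z)
T(b, M) = M²
o(X, R) = (6 + X² + R*X)/R
(o(H(T(3, 2)), 7) - 102)² = ((6 + 4² + 7*4)/7 - 102)² = ((6 + 16 + 28)/7 - 102)² = ((⅐)*50 - 102)² = (50/7 - 102)² = (-664/7)² = 440896/49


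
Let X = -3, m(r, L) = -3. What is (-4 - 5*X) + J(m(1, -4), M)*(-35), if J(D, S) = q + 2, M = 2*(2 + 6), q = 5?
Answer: -234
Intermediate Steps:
M = 16 (M = 2*8 = 16)
J(D, S) = 7 (J(D, S) = 5 + 2 = 7)
(-4 - 5*X) + J(m(1, -4), M)*(-35) = (-4 - 5*(-3)) + 7*(-35) = (-4 + 15) - 245 = 11 - 245 = -234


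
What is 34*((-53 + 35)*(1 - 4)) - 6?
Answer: 1830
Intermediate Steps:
34*((-53 + 35)*(1 - 4)) - 6 = 34*(-18*(-3)) - 6 = 34*54 - 6 = 1836 - 6 = 1830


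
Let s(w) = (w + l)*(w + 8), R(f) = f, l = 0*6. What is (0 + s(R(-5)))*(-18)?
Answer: 270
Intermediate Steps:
l = 0
s(w) = w*(8 + w) (s(w) = (w + 0)*(w + 8) = w*(8 + w))
(0 + s(R(-5)))*(-18) = (0 - 5*(8 - 5))*(-18) = (0 - 5*3)*(-18) = (0 - 15)*(-18) = -15*(-18) = 270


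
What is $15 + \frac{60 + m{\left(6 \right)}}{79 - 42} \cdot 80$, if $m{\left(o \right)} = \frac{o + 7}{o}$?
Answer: $\frac{16585}{111} \approx 149.41$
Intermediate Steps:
$m{\left(o \right)} = \frac{7 + o}{o}$
$15 + \frac{60 + m{\left(6 \right)}}{79 - 42} \cdot 80 = 15 + \frac{60 + \frac{7 + 6}{6}}{79 - 42} \cdot 80 = 15 + \frac{60 + \frac{1}{6} \cdot 13}{37} \cdot 80 = 15 + \left(60 + \frac{13}{6}\right) \frac{1}{37} \cdot 80 = 15 + \frac{373}{6} \cdot \frac{1}{37} \cdot 80 = 15 + \frac{373}{222} \cdot 80 = 15 + \frac{14920}{111} = \frac{16585}{111}$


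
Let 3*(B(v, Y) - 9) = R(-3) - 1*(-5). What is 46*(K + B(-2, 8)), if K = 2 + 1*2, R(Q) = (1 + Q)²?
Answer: 736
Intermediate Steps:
B(v, Y) = 12 (B(v, Y) = 9 + ((1 - 3)² - 1*(-5))/3 = 9 + ((-2)² + 5)/3 = 9 + (4 + 5)/3 = 9 + (⅓)*9 = 9 + 3 = 12)
K = 4 (K = 2 + 2 = 4)
46*(K + B(-2, 8)) = 46*(4 + 12) = 46*16 = 736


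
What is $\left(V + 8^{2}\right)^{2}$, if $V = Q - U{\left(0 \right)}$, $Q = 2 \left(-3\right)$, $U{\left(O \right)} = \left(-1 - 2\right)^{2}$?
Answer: $2401$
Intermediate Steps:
$U{\left(O \right)} = 9$ ($U{\left(O \right)} = \left(-3\right)^{2} = 9$)
$Q = -6$
$V = -15$ ($V = -6 - 9 = -15$)
$\left(V + 8^{2}\right)^{2} = \left(-15 + 8^{2}\right)^{2} = \left(-15 + 64\right)^{2} = 49^{2} = 2401$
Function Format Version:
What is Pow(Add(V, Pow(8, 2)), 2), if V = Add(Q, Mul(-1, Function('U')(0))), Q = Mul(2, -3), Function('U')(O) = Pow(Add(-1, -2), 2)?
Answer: 2401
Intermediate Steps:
Function('U')(O) = 9 (Function('U')(O) = Pow(-3, 2) = 9)
Q = -6
V = -15 (V = Add(-6, Mul(-1, 9)) = Add(-6, -9) = -15)
Pow(Add(V, Pow(8, 2)), 2) = Pow(Add(-15, Pow(8, 2)), 2) = Pow(Add(-15, 64), 2) = Pow(49, 2) = 2401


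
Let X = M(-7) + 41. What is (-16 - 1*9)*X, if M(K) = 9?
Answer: -1250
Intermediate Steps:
X = 50 (X = 9 + 41 = 50)
(-16 - 1*9)*X = (-16 - 1*9)*50 = (-16 - 9)*50 = -25*50 = -1250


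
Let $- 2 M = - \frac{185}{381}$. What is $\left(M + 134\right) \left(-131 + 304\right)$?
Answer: $\frac{17696689}{762} \approx 23224.0$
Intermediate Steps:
$M = \frac{185}{762}$ ($M = - \frac{\left(-185\right) \frac{1}{381}}{2} = \left(- \frac{1}{2}\right) \left(- \frac{185}{381}\right) = \frac{185}{762} \approx 0.24278$)
$\left(M + 134\right) \left(-131 + 304\right) = \left(\frac{185}{762} + 134\right) \left(-131 + 304\right) = \frac{102293}{762} \cdot 173 = \frac{17696689}{762}$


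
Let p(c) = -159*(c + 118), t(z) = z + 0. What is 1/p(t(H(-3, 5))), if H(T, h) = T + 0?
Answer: -1/18285 ≈ -5.4690e-5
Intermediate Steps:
H(T, h) = T
t(z) = z
p(c) = -18762 - 159*c (p(c) = -159*(118 + c) = -18762 - 159*c)
1/p(t(H(-3, 5))) = 1/(-18762 - 159*(-3)) = 1/(-18762 + 477) = 1/(-18285) = -1/18285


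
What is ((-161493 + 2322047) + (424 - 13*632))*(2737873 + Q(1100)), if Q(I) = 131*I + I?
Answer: 6206569997626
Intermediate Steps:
Q(I) = 132*I
((-161493 + 2322047) + (424 - 13*632))*(2737873 + Q(1100)) = ((-161493 + 2322047) + (424 - 13*632))*(2737873 + 132*1100) = (2160554 + (424 - 8216))*(2737873 + 145200) = (2160554 - 7792)*2883073 = 2152762*2883073 = 6206569997626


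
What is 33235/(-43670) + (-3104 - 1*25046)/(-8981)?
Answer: 186165393/78440054 ≈ 2.3733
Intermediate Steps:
33235/(-43670) + (-3104 - 1*25046)/(-8981) = 33235*(-1/43670) + (-3104 - 25046)*(-1/8981) = -6647/8734 - 28150*(-1/8981) = -6647/8734 + 28150/8981 = 186165393/78440054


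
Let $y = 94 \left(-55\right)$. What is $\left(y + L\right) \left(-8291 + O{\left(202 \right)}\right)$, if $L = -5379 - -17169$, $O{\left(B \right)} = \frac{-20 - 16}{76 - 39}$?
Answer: $- \frac{2031035860}{37} \approx -5.4893 \cdot 10^{7}$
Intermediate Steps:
$O{\left(B \right)} = - \frac{36}{37}$
$y = -5170$
$L = 11790$ ($L = -5379 + 17169 = 11790$)
$\left(y + L\right) \left(-8291 + O{\left(202 \right)}\right) = \left(-5170 + 11790\right) \left(-8291 - \frac{36}{37}\right) = 6620 \left(- \frac{306803}{37}\right) = - \frac{2031035860}{37}$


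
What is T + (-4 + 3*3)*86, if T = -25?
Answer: 405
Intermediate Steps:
T + (-4 + 3*3)*86 = -25 + (-4 + 3*3)*86 = -25 + (-4 + 9)*86 = -25 + 5*86 = -25 + 430 = 405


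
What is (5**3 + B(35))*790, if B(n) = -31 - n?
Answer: 46610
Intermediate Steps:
(5**3 + B(35))*790 = (5**3 + (-31 - 1*35))*790 = (125 + (-31 - 35))*790 = (125 - 66)*790 = 59*790 = 46610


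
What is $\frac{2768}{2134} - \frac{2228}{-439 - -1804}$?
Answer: $- \frac{488116}{1456455} \approx -0.33514$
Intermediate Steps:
$\frac{2768}{2134} - \frac{2228}{-439 - -1804} = 2768 \cdot \frac{1}{2134} - \frac{2228}{-439 + 1804} = \frac{1384}{1067} - \frac{2228}{1365} = - \frac{488116}{1456455}$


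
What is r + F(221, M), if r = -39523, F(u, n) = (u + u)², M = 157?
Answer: 155841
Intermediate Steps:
F(u, n) = 4*u² (F(u, n) = (2*u)² = 4*u²)
r + F(221, M) = -39523 + 4*221² = -39523 + 4*48841 = -39523 + 195364 = 155841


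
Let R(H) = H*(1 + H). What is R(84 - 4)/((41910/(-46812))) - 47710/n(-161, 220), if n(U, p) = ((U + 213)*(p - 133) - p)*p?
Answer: -87039468253/12025376 ≈ -7238.0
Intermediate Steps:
n(U, p) = p*(-p + (-133 + p)*(213 + U)) (n(U, p) = ((213 + U)*(-133 + p) - p)*p = ((-133 + p)*(213 + U) - p)*p = (-p + (-133 + p)*(213 + U))*p = p*(-p + (-133 + p)*(213 + U)))
R(84 - 4)/((41910/(-46812))) - 47710/n(-161, 220) = ((84 - 4)*(1 + (84 - 4)))/((41910/(-46812))) - 47710*1/(220*(-28329 - 133*(-161) + 212*220 - 161*220)) = (80*(1 + 80))/((41910*(-1/46812))) - 47710*1/(220*(-28329 + 21413 + 46640 - 35420)) = (80*81)/(-6985/7802) - 47710/(220*4304) = 6480*(-7802/6985) - 47710/946880 = -10111392/1397 - 47710*1/946880 = -10111392/1397 - 4771/94688 = -87039468253/12025376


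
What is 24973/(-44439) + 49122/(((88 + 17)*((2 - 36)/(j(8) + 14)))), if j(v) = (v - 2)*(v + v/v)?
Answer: -1456162427/1555365 ≈ -936.22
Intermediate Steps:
j(v) = (1 + v)*(-2 + v) (j(v) = (-2 + v)*(v + 1) = (-2 + v)*(1 + v) = (1 + v)*(-2 + v))
24973/(-44439) + 49122/(((88 + 17)*((2 - 36)/(j(8) + 14)))) = 24973/(-44439) + 49122/(((88 + 17)*((2 - 36)/((-2 + 8² - 1*8) + 14)))) = 24973*(-1/44439) + 49122/((105*(-34/((-2 + 64 - 8) + 14)))) = -24973/44439 + 49122/((105*(-34/(54 + 14)))) = -24973/44439 + 49122/((105*(-34/68))) = -24973/44439 + 49122/((105*(-34*1/68))) = -24973/44439 + 49122/((105*(-½))) = -24973/44439 + 49122/(-105/2) = -24973/44439 + 49122*(-2/105) = -24973/44439 - 32748/35 = -1456162427/1555365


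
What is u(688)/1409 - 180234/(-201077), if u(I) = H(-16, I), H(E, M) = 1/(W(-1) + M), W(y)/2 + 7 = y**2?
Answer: 9035273807/10080138172 ≈ 0.89634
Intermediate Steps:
W(y) = -14 + 2*y**2
H(E, M) = 1/(-12 + M) (H(E, M) = 1/((-14 + 2*(-1)**2) + M) = 1/((-14 + 2*1) + M) = 1/((-14 + 2) + M) = 1/(-12 + M))
u(I) = 1/(-12 + I)
u(688)/1409 - 180234/(-201077) = 1/((-12 + 688)*1409) - 180234/(-201077) = (1/1409)/676 - 180234*(-1/201077) = (1/676)*(1/1409) + 9486/10583 = 1/952484 + 9486/10583 = 9035273807/10080138172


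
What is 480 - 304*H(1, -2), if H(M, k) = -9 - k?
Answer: 2608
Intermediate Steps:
480 - 304*H(1, -2) = 480 - 304*(-9 - 1*(-2)) = 480 - 304*(-9 + 2) = 480 - 304*(-7) = 480 + 2128 = 2608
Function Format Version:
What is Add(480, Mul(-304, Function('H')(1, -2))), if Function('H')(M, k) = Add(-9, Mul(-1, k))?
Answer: 2608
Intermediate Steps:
Add(480, Mul(-304, Function('H')(1, -2))) = Add(480, Mul(-304, Add(-9, Mul(-1, -2)))) = Add(480, Mul(-304, Add(-9, 2))) = Add(480, Mul(-304, -7)) = Add(480, 2128) = 2608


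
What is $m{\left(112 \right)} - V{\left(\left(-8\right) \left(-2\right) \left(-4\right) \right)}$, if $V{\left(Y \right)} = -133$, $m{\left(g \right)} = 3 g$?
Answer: $469$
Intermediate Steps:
$m{\left(112 \right)} - V{\left(\left(-8\right) \left(-2\right) \left(-4\right) \right)} = 3 \cdot 112 - -133 = 336 + 133 = 469$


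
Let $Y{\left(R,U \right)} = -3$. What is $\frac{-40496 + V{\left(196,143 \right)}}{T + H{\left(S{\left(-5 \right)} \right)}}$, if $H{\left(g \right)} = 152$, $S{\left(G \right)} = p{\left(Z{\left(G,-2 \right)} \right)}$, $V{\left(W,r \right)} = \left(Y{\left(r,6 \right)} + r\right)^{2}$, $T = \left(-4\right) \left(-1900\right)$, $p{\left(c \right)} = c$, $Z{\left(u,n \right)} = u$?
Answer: $- \frac{2612}{969} \approx -2.6956$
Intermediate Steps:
$T = 7600$
$V{\left(W,r \right)} = \left(-3 + r\right)^{2}$
$S{\left(G \right)} = G$
$\frac{-40496 + V{\left(196,143 \right)}}{T + H{\left(S{\left(-5 \right)} \right)}} = \frac{-40496 + \left(-3 + 143\right)^{2}}{7600 + 152} = \frac{-40496 + 140^{2}}{7752} = \left(-40496 + 19600\right) \frac{1}{7752} = \left(-20896\right) \frac{1}{7752} = - \frac{2612}{969}$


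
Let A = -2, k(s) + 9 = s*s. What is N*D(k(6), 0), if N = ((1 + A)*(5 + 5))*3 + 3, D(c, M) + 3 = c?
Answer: -648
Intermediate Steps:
k(s) = -9 + s² (k(s) = -9 + s*s = -9 + s²)
D(c, M) = -3 + c
N = -27 (N = ((1 - 2)*(5 + 5))*3 + 3 = -1*10*3 + 3 = -10*3 + 3 = -30 + 3 = -27)
N*D(k(6), 0) = -27*(-3 + (-9 + 6²)) = -27*(-3 + (-9 + 36)) = -27*(-3 + 27) = -27*24 = -648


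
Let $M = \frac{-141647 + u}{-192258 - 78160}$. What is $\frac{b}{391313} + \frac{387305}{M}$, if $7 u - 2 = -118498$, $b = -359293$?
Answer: $\frac{8196762809582979}{12410491795} \approx 6.6047 \cdot 10^{5}$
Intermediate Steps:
$u = -16928$ ($u = \frac{2}{7} + \frac{1}{7} \left(-118498\right) = \frac{2}{7} - \frac{118498}{7} = -16928$)
$M = \frac{158575}{270418}$ ($M = \frac{-141647 - 16928}{-192258 - 78160} = - \frac{158575}{-270418} = \left(-158575\right) \left(- \frac{1}{270418}\right) = \frac{158575}{270418} \approx 0.58641$)
$\frac{b}{391313} + \frac{387305}{M} = - \frac{359293}{391313} + \frac{387305}{\frac{158575}{270418}} = \left(-359293\right) \frac{1}{391313} + 387305 \cdot \frac{270418}{158575} = - \frac{359293}{391313} + \frac{20946848698}{31715} = \frac{8196762809582979}{12410491795}$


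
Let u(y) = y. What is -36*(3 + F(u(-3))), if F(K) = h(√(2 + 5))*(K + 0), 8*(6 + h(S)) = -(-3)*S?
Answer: -756 + 81*√7/2 ≈ -648.85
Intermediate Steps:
h(S) = -6 + 3*S/8 (h(S) = -6 + (-(-3)*S)/8 = -6 + (3*S)/8 = -6 + 3*S/8)
F(K) = K*(-6 + 3*√7/8) (F(K) = (-6 + 3*√(2 + 5)/8)*(K + 0) = (-6 + 3*√7/8)*K = K*(-6 + 3*√7/8))
-36*(3 + F(u(-3))) = -36*(3 + (3/8)*(-3)*(-16 + √7)) = -36*(3 + (18 - 9*√7/8)) = -36*(21 - 9*√7/8) = -756 + 81*√7/2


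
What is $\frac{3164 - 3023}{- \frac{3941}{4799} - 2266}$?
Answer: $- \frac{676659}{10878475} \approx -0.062202$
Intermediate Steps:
$\frac{3164 - 3023}{- \frac{3941}{4799} - 2266} = \frac{141}{\left(-3941\right) \frac{1}{4799} - 2266} = \frac{141}{- \frac{3941}{4799} - 2266} = \frac{141}{- \frac{10878475}{4799}} = 141 \left(- \frac{4799}{10878475}\right) = - \frac{676659}{10878475}$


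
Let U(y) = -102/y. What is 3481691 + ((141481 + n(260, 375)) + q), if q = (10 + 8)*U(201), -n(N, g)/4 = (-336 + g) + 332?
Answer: 242652484/67 ≈ 3.6217e+6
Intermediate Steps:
n(N, g) = 16 - 4*g (n(N, g) = -4*((-336 + g) + 332) = -4*(-4 + g) = 16 - 4*g)
q = -612/67 (q = (10 + 8)*(-102/201) = 18*(-102*1/201) = 18*(-34/67) = -612/67 ≈ -9.1343)
3481691 + ((141481 + n(260, 375)) + q) = 3481691 + ((141481 + (16 - 4*375)) - 612/67) = 3481691 + ((141481 + (16 - 1500)) - 612/67) = 3481691 + ((141481 - 1484) - 612/67) = 3481691 + (139997 - 612/67) = 3481691 + 9379187/67 = 242652484/67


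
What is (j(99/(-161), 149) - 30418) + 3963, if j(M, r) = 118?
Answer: -26337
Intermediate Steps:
(j(99/(-161), 149) - 30418) + 3963 = (118 - 30418) + 3963 = -30300 + 3963 = -26337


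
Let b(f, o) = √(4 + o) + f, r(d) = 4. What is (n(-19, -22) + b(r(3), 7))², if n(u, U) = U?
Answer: (18 - √11)² ≈ 215.60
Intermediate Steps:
b(f, o) = f + √(4 + o)
(n(-19, -22) + b(r(3), 7))² = (-22 + (4 + √(4 + 7)))² = (-22 + (4 + √11))² = (-18 + √11)²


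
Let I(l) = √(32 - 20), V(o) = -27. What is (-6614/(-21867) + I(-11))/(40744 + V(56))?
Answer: 6614/890358639 + 2*√3/40717 ≈ 9.2506e-5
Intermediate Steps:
I(l) = 2*√3 (I(l) = √12 = 2*√3)
(-6614/(-21867) + I(-11))/(40744 + V(56)) = (-6614/(-21867) + 2*√3)/(40744 - 27) = (-6614*(-1/21867) + 2*√3)/40717 = (6614/21867 + 2*√3)*(1/40717) = 6614/890358639 + 2*√3/40717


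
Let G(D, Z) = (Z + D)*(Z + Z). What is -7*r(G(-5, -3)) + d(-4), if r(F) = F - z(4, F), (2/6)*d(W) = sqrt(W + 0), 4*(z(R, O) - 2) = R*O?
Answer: 14 + 6*I ≈ 14.0 + 6.0*I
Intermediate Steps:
z(R, O) = 2 + O*R/4 (z(R, O) = 2 + (R*O)/4 = 2 + (O*R)/4 = 2 + O*R/4)
G(D, Z) = 2*Z*(D + Z) (G(D, Z) = (D + Z)*(2*Z) = 2*Z*(D + Z))
d(W) = 3*sqrt(W) (d(W) = 3*sqrt(W + 0) = 3*sqrt(W))
r(F) = -2 (r(F) = F - (2 + (1/4)*F*4) = F - (2 + F) = F + (-2 - F) = -2)
-7*r(G(-5, -3)) + d(-4) = -7*(-2) + 3*sqrt(-4) = 14 + 3*(2*I) = 14 + 6*I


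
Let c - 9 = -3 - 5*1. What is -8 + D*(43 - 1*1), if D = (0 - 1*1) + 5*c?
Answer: 160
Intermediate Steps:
c = 1 (c = 9 + (-3 - 5*1) = 9 + (-3 - 5) = 9 - 8 = 1)
D = 4 (D = (0 - 1*1) + 5*1 = (0 - 1) + 5 = -1 + 5 = 4)
-8 + D*(43 - 1*1) = -8 + 4*(43 - 1*1) = -8 + 4*(43 - 1) = -8 + 4*42 = -8 + 168 = 160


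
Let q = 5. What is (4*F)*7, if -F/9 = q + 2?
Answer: -1764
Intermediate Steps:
F = -63 (F = -9*(5 + 2) = -9*7 = -63)
(4*F)*7 = (4*(-63))*7 = -252*7 = -1764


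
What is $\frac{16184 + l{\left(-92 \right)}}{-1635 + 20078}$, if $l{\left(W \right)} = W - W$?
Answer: $\frac{16184}{18443} \approx 0.87751$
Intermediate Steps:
$l{\left(W \right)} = 0$
$\frac{16184 + l{\left(-92 \right)}}{-1635 + 20078} = \frac{16184 + 0}{-1635 + 20078} = \frac{16184}{18443}$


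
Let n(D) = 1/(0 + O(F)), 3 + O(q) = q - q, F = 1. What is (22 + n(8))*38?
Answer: 2470/3 ≈ 823.33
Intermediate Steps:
O(q) = -3 (O(q) = -3 + (q - q) = -3 + 0 = -3)
n(D) = -⅓ (n(D) = 1/(0 - 3) = 1/(-3) = -⅓)
(22 + n(8))*38 = (22 - ⅓)*38 = (65/3)*38 = 2470/3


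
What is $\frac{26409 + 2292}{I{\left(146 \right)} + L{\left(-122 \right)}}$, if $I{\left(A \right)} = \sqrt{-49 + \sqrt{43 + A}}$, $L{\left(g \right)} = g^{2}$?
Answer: $\frac{28701}{14884 + i \sqrt{49 - 3 \sqrt{21}}} \approx 1.9283 - 0.00076922 i$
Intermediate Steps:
$\frac{26409 + 2292}{I{\left(146 \right)} + L{\left(-122 \right)}} = \frac{26409 + 2292}{\sqrt{-49 + \sqrt{43 + 146}} + \left(-122\right)^{2}} = \frac{28701}{\sqrt{-49 + \sqrt{189}} + 14884} = \frac{28701}{\sqrt{-49 + 3 \sqrt{21}} + 14884} = \frac{28701}{14884 + \sqrt{-49 + 3 \sqrt{21}}}$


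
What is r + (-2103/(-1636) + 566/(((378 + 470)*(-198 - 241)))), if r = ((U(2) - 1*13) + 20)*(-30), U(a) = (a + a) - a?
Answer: -20457253225/76129624 ≈ -268.72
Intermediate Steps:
U(a) = a (U(a) = 2*a - a = a)
r = -270 (r = ((2 - 1*13) + 20)*(-30) = ((2 - 13) + 20)*(-30) = (-11 + 20)*(-30) = 9*(-30) = -270)
r + (-2103/(-1636) + 566/(((378 + 470)*(-198 - 241)))) = -270 + (-2103/(-1636) + 566/(((378 + 470)*(-198 - 241)))) = -270 + (-2103*(-1/1636) + 566/((848*(-439)))) = -270 + (2103/1636 + 566/(-372272)) = -270 + (2103/1636 + 566*(-1/372272)) = -270 + (2103/1636 - 283/186136) = -270 + 97745255/76129624 = -20457253225/76129624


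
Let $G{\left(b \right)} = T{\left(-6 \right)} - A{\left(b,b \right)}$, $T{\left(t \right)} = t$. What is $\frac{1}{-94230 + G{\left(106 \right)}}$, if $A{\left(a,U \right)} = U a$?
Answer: $- \frac{1}{105472} \approx -9.4812 \cdot 10^{-6}$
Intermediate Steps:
$G{\left(b \right)} = -6 - b^{2}$ ($G{\left(b \right)} = -6 - b b = -6 - b^{2}$)
$\frac{1}{-94230 + G{\left(106 \right)}} = \frac{1}{-94230 - 11242} = \frac{1}{-105472} = - \frac{1}{105472}$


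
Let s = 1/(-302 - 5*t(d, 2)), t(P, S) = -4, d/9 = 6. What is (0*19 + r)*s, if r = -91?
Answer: 91/282 ≈ 0.32269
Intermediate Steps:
d = 54 (d = 9*6 = 54)
s = -1/282 (s = 1/(-302 - 5*(-4)) = 1/(-302 + 20) = 1/(-282) = -1/282 ≈ -0.0035461)
(0*19 + r)*s = (0*19 - 91)*(-1/282) = (0 - 91)*(-1/282) = -91*(-1/282) = 91/282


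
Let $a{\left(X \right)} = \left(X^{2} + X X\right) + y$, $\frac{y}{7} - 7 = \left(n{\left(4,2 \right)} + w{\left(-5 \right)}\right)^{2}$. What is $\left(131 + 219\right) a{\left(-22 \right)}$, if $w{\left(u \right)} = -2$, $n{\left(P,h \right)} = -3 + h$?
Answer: $378000$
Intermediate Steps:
$y = 112$ ($y = 49 + 7 \left(\left(-3 + 2\right) - 2\right)^{2} = 49 + 7 \left(-1 - 2\right)^{2} = 49 + 7 \left(-3\right)^{2} = 49 + 7 \cdot 9 = 49 + 63 = 112$)
$a{\left(X \right)} = 112 + 2 X^{2}$ ($a{\left(X \right)} = \left(X^{2} + X X\right) + 112 = \left(X^{2} + X^{2}\right) + 112 = 2 X^{2} + 112 = 112 + 2 X^{2}$)
$\left(131 + 219\right) a{\left(-22 \right)} = \left(131 + 219\right) \left(112 + 2 \left(-22\right)^{2}\right) = 350 \left(112 + 2 \cdot 484\right) = 350 \left(112 + 968\right) = 350 \cdot 1080 = 378000$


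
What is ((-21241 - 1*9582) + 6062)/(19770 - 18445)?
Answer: -24761/1325 ≈ -18.688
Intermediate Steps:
((-21241 - 1*9582) + 6062)/(19770 - 18445) = ((-21241 - 9582) + 6062)/1325 = (-30823 + 6062)*(1/1325) = -24761*1/1325 = -24761/1325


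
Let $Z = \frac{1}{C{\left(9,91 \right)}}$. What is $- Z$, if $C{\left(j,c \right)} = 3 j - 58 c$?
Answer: $\frac{1}{5251} \approx 0.00019044$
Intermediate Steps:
$C{\left(j,c \right)} = - 58 c + 3 j$
$Z = - \frac{1}{5251}$ ($Z = \frac{1}{\left(-58\right) 91 + 3 \cdot 9} = \frac{1}{-5278 + 27} = \frac{1}{-5251} = - \frac{1}{5251} \approx -0.00019044$)
$- Z = \left(-1\right) \left(- \frac{1}{5251}\right) = \frac{1}{5251}$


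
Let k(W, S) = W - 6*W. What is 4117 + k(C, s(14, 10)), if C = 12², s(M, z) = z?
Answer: 3397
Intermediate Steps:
C = 144
k(W, S) = -5*W
4117 + k(C, s(14, 10)) = 4117 - 5*144 = 4117 - 720 = 3397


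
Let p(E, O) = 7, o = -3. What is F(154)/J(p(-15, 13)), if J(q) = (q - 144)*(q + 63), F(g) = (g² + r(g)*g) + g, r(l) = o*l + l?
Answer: 1683/685 ≈ 2.4569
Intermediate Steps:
r(l) = -2*l (r(l) = -3*l + l = -2*l)
F(g) = g - g² (F(g) = (g² + (-2*g)*g) + g = (g² - 2*g²) + g = -g² + g = g - g²)
J(q) = (-144 + q)*(63 + q)
F(154)/J(p(-15, 13)) = (154*(1 - 1*154))/(-9072 + 7² - 81*7) = (154*(1 - 154))/(-9072 + 49 - 567) = (154*(-153))/(-9590) = -23562*(-1/9590) = 1683/685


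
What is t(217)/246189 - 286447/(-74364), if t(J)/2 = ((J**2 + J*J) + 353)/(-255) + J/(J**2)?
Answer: 1299726302309063/337683659792220 ≈ 3.8489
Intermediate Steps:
t(J) = -706/255 + 2/J - 4*J**2/255 (t(J) = 2*(((J**2 + J*J) + 353)/(-255) + J/(J**2)) = 2*(((J**2 + J**2) + 353)*(-1/255) + J/J**2) = 2*((2*J**2 + 353)*(-1/255) + 1/J) = 2*((353 + 2*J**2)*(-1/255) + 1/J) = 2*((-353/255 - 2*J**2/255) + 1/J) = 2*(-353/255 + 1/J - 2*J**2/255) = -706/255 + 2/J - 4*J**2/255)
t(217)/246189 - 286447/(-74364) = ((2/255)*(255 - 353*217 - 2*217**3)/217)/246189 - 286447/(-74364) = ((2/255)*(1/217)*(255 - 76601 - 2*10218313))*(1/246189) - 286447*(-1/74364) = ((2/255)*(1/217)*(255 - 76601 - 20436626))*(1/246189) + 286447/74364 = ((2/255)*(1/217)*(-20512972))*(1/246189) + 286447/74364 = -41025944/55335*1/246189 + 286447/74364 = -41025944/13622868315 + 286447/74364 = 1299726302309063/337683659792220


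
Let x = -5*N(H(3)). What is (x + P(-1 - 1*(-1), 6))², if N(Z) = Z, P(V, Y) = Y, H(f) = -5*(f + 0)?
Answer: 6561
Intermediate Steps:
H(f) = -5*f
x = 75 (x = -(-25)*3 = -5*(-15) = 75)
(x + P(-1 - 1*(-1), 6))² = (75 + 6)² = 81² = 6561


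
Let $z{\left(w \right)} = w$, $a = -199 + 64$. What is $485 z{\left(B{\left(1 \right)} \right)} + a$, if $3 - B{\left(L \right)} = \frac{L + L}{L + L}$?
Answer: $835$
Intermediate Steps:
$a = -135$
$B{\left(L \right)} = 2$ ($B{\left(L \right)} = 3 - \frac{L + L}{L + L} = 3 - \frac{2 L}{2 L} = 3 - 2 L \frac{1}{2 L} = 3 - 1 = 2$)
$485 z{\left(B{\left(1 \right)} \right)} + a = 485 \cdot 2 - 135 = 970 - 135 = 835$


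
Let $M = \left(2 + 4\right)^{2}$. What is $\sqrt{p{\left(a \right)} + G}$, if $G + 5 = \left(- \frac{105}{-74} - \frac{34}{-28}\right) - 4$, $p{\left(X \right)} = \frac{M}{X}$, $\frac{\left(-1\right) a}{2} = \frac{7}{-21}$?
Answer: $\frac{13 \sqrt{18907}}{259} \approx 6.9017$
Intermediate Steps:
$a = \frac{2}{3}$ ($a = - 2 \frac{7}{-21} = - 2 \cdot 7 \left(- \frac{1}{21}\right) = \left(-2\right) \left(- \frac{1}{3}\right) = \frac{2}{3} \approx 0.66667$)
$M = 36$ ($M = 6^{2} = 36$)
$p{\left(X \right)} = \frac{36}{X}$
$G = - \frac{1649}{259}$ ($G = -5 - \frac{354}{259} = - \frac{1649}{259} \approx -6.3668$)
$\sqrt{p{\left(a \right)} + G} = \sqrt{\frac{36}{\frac{2}{3}} - \frac{1649}{259}} = \sqrt{36 \cdot \frac{3}{2} - \frac{1649}{259}} = \sqrt{54 - \frac{1649}{259}} = \sqrt{\frac{12337}{259}} = \frac{13 \sqrt{18907}}{259}$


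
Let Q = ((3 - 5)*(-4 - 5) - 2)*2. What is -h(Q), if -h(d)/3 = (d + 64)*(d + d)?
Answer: 18432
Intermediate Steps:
Q = 32 (Q = (-2*(-9) - 2)*2 = (18 - 2)*2 = 16*2 = 32)
h(d) = -6*d*(64 + d) (h(d) = -3*(d + 64)*(d + d) = -3*(64 + d)*2*d = -6*d*(64 + d))
-h(Q) = -(-6)*32*(64 + 32) = -(-6)*32*96 = -1*(-18432) = 18432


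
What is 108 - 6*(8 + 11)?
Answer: -6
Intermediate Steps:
108 - 6*(8 + 11) = 108 - 6*19 = 108 - 114 = -6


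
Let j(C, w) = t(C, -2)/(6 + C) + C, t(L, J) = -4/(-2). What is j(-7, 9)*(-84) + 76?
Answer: 832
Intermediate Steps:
t(L, J) = 2 (t(L, J) = -4*(-½) = 2)
j(C, w) = C + 2/(6 + C) (j(C, w) = 2/(6 + C) + C = C + 2/(6 + C))
j(-7, 9)*(-84) + 76 = ((2 + (-7)² + 6*(-7))/(6 - 7))*(-84) + 76 = ((2 + 49 - 42)/(-1))*(-84) + 76 = -1*9*(-84) + 76 = -9*(-84) + 76 = 756 + 76 = 832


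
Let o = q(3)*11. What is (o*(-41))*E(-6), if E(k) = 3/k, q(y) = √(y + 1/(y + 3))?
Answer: 451*√114/12 ≈ 401.28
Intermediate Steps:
q(y) = √(y + 1/(3 + y))
o = 11*√114/6 (o = √((1 + 3*(3 + 3))/(3 + 3))*11 = √((1 + 3*6)/6)*11 = √((1 + 18)/6)*11 = √((⅙)*19)*11 = √(19/6)*11 = (√114/6)*11 = 11*√114/6 ≈ 19.575)
(o*(-41))*E(-6) = ((11*√114/6)*(-41))*(3/(-6)) = (-451*√114/6)*(3*(-⅙)) = -451*√114/6*(-½) = 451*√114/12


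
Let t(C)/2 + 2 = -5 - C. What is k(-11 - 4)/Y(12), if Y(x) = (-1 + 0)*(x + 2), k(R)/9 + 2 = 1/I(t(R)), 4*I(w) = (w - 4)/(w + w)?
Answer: -39/7 ≈ -5.5714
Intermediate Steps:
t(C) = -14 - 2*C (t(C) = -4 + 2*(-5 - C) = -4 + (-10 - 2*C) = -14 - 2*C)
I(w) = (-4 + w)/(8*w) (I(w) = ((w - 4)/(w + w))/4 = ((-4 + w)/((2*w)))/4 = ((-4 + w)*(1/(2*w)))/4 = ((-4 + w)/(2*w))/4 = (-4 + w)/(8*w))
k(R) = -18 + 72*(-14 - 2*R)/(-18 - 2*R) (k(R) = -18 + 9/(((-4 + (-14 - 2*R))/(8*(-14 - 2*R)))) = -18 + 9/(((-18 - 2*R)/(8*(-14 - 2*R)))) = -18 + 9*(8*(-14 - 2*R)/(-18 - 2*R)) = -18 + 72*(-14 - 2*R)/(-18 - 2*R))
Y(x) = -2 - x (Y(x) = -(2 + x) = -2 - x)
k(-11 - 4)/Y(12) = (18*(19 + 3*(-11 - 4))/(9 + (-11 - 4)))/(-2 - 1*12) = (18*(19 + 3*(-15))/(9 - 15))/(-2 - 12) = (18*(19 - 45)/(-6))/(-14) = (18*(-1/6)*(-26))*(-1/14) = 78*(-1/14) = -39/7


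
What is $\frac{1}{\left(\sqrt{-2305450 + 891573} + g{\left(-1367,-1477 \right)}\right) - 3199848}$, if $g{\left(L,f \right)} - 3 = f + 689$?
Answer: $- \frac{3200633}{10244053014566} - \frac{i \sqrt{1413877}}{10244053014566} \approx -3.1244 \cdot 10^{-7} - 1.1607 \cdot 10^{-10} i$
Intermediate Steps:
$g{\left(L,f \right)} = 692 + f$ ($g{\left(L,f \right)} = 3 + \left(f + 689\right) = 3 + \left(689 + f\right) = 692 + f$)
$\frac{1}{\left(\sqrt{-2305450 + 891573} + g{\left(-1367,-1477 \right)}\right) - 3199848} = \frac{1}{\left(\sqrt{-2305450 + 891573} + \left(692 - 1477\right)\right) - 3199848} = \frac{1}{\left(\sqrt{-1413877} - 785\right) - 3199848} = \frac{1}{\left(i \sqrt{1413877} - 785\right) - 3199848} = \frac{1}{\left(-785 + i \sqrt{1413877}\right) - 3199848} = \frac{1}{-3200633 + i \sqrt{1413877}}$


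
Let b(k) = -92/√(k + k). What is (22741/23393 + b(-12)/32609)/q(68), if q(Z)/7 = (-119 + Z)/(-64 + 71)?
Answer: -22741/1193043 - 23*I*√6/4989177 ≈ -0.019061 - 1.1292e-5*I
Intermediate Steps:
q(Z) = -119 + Z (q(Z) = 7*((-119 + Z)/(-64 + 71)) = 7*((-119 + Z)/7) = 7*((-119 + Z)*(⅐)) = 7*(-17 + Z/7) = -119 + Z)
b(k) = -46*√2/√k (b(k) = -92*√2/(2*√k) = -46*√2/√k)
(22741/23393 + b(-12)/32609)/q(68) = (22741/23393 - 46*√2/√(-12)/32609)/(-119 + 68) = (22741*(1/23393) - 46*√2*(-I*√3/6)*(1/32609))/(-51) = (22741/23393 + (23*I*√6/3)*(1/32609))*(-1/51) = (22741/23393 + 23*I*√6/97827)*(-1/51) = -22741/1193043 - 23*I*√6/4989177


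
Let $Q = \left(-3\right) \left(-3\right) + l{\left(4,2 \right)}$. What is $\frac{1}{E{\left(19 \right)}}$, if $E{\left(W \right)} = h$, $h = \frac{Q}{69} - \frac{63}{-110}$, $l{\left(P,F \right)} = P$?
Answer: $\frac{7590}{5777} \approx 1.3138$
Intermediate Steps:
$Q = 13$ ($Q = \left(-3\right) \left(-3\right) + 4 = 9 + 4 = 13$)
$h = \frac{5777}{7590}$ ($h = \frac{13}{69} - \frac{63}{-110} = 13 \cdot \frac{1}{69} - - \frac{63}{110} = \frac{13}{69} + \frac{63}{110} = \frac{5777}{7590} \approx 0.76113$)
$E{\left(W \right)} = \frac{5777}{7590}$
$\frac{1}{E{\left(19 \right)}} = \frac{1}{\frac{5777}{7590}} = \frac{7590}{5777}$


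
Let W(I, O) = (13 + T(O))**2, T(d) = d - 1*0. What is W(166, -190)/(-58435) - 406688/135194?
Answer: -14000153053/3950030695 ≈ -3.5443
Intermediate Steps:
T(d) = d (T(d) = d + 0 = d)
W(I, O) = (13 + O)**2
W(166, -190)/(-58435) - 406688/135194 = (13 - 190)**2/(-58435) - 406688/135194 = (-177)**2*(-1/58435) - 406688*1/135194 = 31329*(-1/58435) - 203344/67597 = -31329/58435 - 203344/67597 = -14000153053/3950030695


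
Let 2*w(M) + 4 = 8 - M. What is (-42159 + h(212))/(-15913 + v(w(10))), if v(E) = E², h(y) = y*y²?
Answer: -9485969/15904 ≈ -596.45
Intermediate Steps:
w(M) = 2 - M/2 (w(M) = -2 + (8 - M)/2 = -2 + (4 - M/2) = 2 - M/2)
h(y) = y³
(-42159 + h(212))/(-15913 + v(w(10))) = (-42159 + 212³)/(-15913 + (2 - ½*10)²) = (-42159 + 9528128)/(-15913 + (2 - 5)²) = 9485969/(-15913 + (-3)²) = 9485969/(-15913 + 9) = 9485969/(-15904) = 9485969*(-1/15904) = -9485969/15904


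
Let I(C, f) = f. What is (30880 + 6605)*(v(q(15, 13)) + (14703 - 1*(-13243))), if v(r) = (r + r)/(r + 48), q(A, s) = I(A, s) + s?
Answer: 38760539580/37 ≈ 1.0476e+9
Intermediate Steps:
q(A, s) = 2*s (q(A, s) = s + s = 2*s)
v(r) = 2*r/(48 + r) (v(r) = (2*r)/(48 + r) = 2*r/(48 + r))
(30880 + 6605)*(v(q(15, 13)) + (14703 - 1*(-13243))) = (30880 + 6605)*(2*(2*13)/(48 + 2*13) + (14703 - 1*(-13243))) = 37485*(2*26/(48 + 26) + (14703 + 13243)) = 37485*(2*26/74 + 27946) = 37485*(2*26*(1/74) + 27946) = 37485*(26/37 + 27946) = 37485*(1034028/37) = 38760539580/37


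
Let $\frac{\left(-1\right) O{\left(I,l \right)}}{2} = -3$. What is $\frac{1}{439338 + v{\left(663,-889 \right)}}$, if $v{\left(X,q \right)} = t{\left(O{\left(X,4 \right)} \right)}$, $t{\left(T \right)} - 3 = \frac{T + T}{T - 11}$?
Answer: $\frac{5}{2196693} \approx 2.2761 \cdot 10^{-6}$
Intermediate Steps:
$O{\left(I,l \right)} = 6$ ($O{\left(I,l \right)} = \left(-2\right) \left(-3\right) = 6$)
$t{\left(T \right)} = 3 + \frac{2 T}{-11 + T}$ ($t{\left(T \right)} = 3 + \frac{T + T}{T - 11} = 3 + \frac{2 T}{-11 + T}$)
$v{\left(X,q \right)} = \frac{3}{5}$ ($v{\left(X,q \right)} = \frac{-33 + 5 \cdot 6}{-11 + 6} = \frac{-33 + 30}{-5} = \left(- \frac{1}{5}\right) \left(-3\right) = \frac{3}{5}$)
$\frac{1}{439338 + v{\left(663,-889 \right)}} = \frac{1}{439338 + \frac{3}{5}} = \frac{1}{\frac{2196693}{5}} = \frac{5}{2196693}$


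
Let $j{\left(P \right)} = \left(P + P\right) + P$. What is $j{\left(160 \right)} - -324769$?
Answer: $325249$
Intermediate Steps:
$j{\left(P \right)} = 3 P$ ($j{\left(P \right)} = 2 P + P = 3 P$)
$j{\left(160 \right)} - -324769 = 3 \cdot 160 - -324769 = 480 + 324769 = 325249$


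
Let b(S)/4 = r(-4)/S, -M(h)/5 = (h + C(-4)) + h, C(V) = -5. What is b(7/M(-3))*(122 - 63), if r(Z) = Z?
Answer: -51920/7 ≈ -7417.1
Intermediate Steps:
M(h) = 25 - 10*h (M(h) = -5*((h - 5) + h) = -5*((-5 + h) + h) = -5*(-5 + 2*h) = 25 - 10*h)
b(S) = -16/S (b(S) = 4*(-4/S) = -16/S)
b(7/M(-3))*(122 - 63) = (-16/(7/(25 - 10*(-3))))*(122 - 63) = -16/(7/(25 + 30))*59 = -16/(7/55)*59 = -16/(7*(1/55))*59 = -16/7/55*59 = -16*55/7*59 = -880/7*59 = -51920/7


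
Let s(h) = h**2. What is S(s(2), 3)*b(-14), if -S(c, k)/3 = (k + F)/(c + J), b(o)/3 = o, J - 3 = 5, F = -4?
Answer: -21/2 ≈ -10.500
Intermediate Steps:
J = 8 (J = 3 + 5 = 8)
b(o) = 3*o
S(c, k) = -3*(-4 + k)/(8 + c) (S(c, k) = -3*(k - 4)/(c + 8) = -3*(-4 + k)/(8 + c))
S(s(2), 3)*b(-14) = (3*(4 - 1*3)/(8 + 2**2))*(3*(-14)) = (3*(4 - 3)/(8 + 4))*(-42) = (3*1/12)*(-42) = (3*(1/12)*1)*(-42) = (1/4)*(-42) = -21/2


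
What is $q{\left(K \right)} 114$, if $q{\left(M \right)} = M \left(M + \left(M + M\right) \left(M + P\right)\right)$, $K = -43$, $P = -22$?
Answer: $-27191394$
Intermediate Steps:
$q{\left(M \right)} = M \left(M + 2 M \left(-22 + M\right)\right)$ ($q{\left(M \right)} = M \left(M + \left(M + M\right) \left(M - 22\right)\right) = M \left(M + 2 M \left(-22 + M\right)\right)$)
$q{\left(K \right)} 114 = \left(-43\right)^{2} \left(-43 + 2 \left(-43\right)\right) 114 = 1849 \left(-43 - 86\right) 114 = 1849 \left(-129\right) 114 = \left(-238521\right) 114 = -27191394$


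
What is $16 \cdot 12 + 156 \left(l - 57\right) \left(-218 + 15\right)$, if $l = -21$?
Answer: $2470296$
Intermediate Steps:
$16 \cdot 12 + 156 \left(l - 57\right) \left(-218 + 15\right) = 16 \cdot 12 + 156 \left(-21 - 57\right) \left(-218 + 15\right) = 192 + 156 \left(\left(-78\right) \left(-203\right)\right) = 192 + 156 \cdot 15834 = 192 + 2470104 = 2470296$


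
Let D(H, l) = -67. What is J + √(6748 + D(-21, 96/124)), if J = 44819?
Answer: 44819 + √6681 ≈ 44901.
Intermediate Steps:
J + √(6748 + D(-21, 96/124)) = 44819 + √(6748 - 67) = 44819 + √6681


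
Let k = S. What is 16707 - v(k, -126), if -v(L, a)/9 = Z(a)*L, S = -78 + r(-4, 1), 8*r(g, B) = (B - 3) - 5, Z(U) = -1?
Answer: 139335/8 ≈ 17417.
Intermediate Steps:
r(g, B) = -1 + B/8 (r(g, B) = ((B - 3) - 5)/8 = ((-3 + B) - 5)/8 = (-8 + B)/8 = -1 + B/8)
S = -631/8 (S = -78 + (-1 + (⅛)*1) = -78 + (-1 + ⅛) = -78 - 7/8 = -631/8 ≈ -78.875)
k = -631/8 ≈ -78.875
v(L, a) = 9*L (v(L, a) = -(-9)*L = 9*L)
16707 - v(k, -126) = 16707 - 9*(-631)/8 = 16707 - 1*(-5679/8) = 16707 + 5679/8 = 139335/8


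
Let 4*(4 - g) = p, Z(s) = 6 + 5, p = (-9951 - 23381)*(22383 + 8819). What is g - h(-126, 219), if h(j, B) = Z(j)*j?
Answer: 260007656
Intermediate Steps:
p = -1040025064 (p = -33332*31202 = -1040025064)
Z(s) = 11
g = 260006270 (g = 4 - 1/4*(-1040025064) = 4 + 260006266 = 260006270)
h(j, B) = 11*j
g - h(-126, 219) = 260006270 - 11*(-126) = 260006270 - 1*(-1386) = 260006270 + 1386 = 260007656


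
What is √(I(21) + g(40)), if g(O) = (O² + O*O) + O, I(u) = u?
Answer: √3261 ≈ 57.105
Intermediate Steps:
g(O) = O + 2*O² (g(O) = (O² + O²) + O = 2*O² + O = O + 2*O²)
√(I(21) + g(40)) = √(21 + 40*(1 + 2*40)) = √(21 + 40*(1 + 80)) = √(21 + 40*81) = √(21 + 3240) = √3261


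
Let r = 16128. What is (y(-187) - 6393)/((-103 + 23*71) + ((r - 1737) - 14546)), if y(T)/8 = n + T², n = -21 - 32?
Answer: 54587/275 ≈ 198.50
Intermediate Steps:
n = -53
y(T) = -424 + 8*T² (y(T) = 8*(-53 + T²) = -424 + 8*T²)
(y(-187) - 6393)/((-103 + 23*71) + ((r - 1737) - 14546)) = ((-424 + 8*(-187)²) - 6393)/((-103 + 23*71) + ((16128 - 1737) - 14546)) = ((-424 + 8*34969) - 6393)/((-103 + 1633) + (14391 - 14546)) = ((-424 + 279752) - 6393)/(1530 - 155) = (279328 - 6393)/1375 = 272935*(1/1375) = 54587/275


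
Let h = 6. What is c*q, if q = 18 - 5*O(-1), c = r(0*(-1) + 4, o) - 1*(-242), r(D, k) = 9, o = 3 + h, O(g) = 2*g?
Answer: 7028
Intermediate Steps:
o = 9 (o = 3 + 6 = 9)
c = 251 (c = 9 - 1*(-242) = 9 + 242 = 251)
q = 28 (q = 18 - 10*(-1) = 18 - 5*(-2) = 18 + 10 = 28)
c*q = 251*28 = 7028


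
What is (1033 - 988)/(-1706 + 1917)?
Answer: 45/211 ≈ 0.21327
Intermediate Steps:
(1033 - 988)/(-1706 + 1917) = 45/211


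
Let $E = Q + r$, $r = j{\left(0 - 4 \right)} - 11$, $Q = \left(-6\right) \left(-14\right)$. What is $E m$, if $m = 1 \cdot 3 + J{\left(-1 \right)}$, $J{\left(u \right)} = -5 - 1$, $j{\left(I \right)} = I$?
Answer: $-207$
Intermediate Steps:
$Q = 84$
$J{\left(u \right)} = -6$ ($J{\left(u \right)} = -5 - 1 = -6$)
$r = -15$ ($r = \left(0 - 4\right) - 11 = -4 - 11 = -15$)
$m = -3$ ($m = 1 \cdot 3 - 6 = 3 - 6 = -3$)
$E = 69$ ($E = 84 - 15 = 69$)
$E m = 69 \left(-3\right) = -207$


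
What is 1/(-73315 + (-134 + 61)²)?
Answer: -1/67986 ≈ -1.4709e-5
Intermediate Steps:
1/(-73315 + (-134 + 61)²) = 1/(-73315 + (-73)²) = 1/(-73315 + 5329) = 1/(-67986) = -1/67986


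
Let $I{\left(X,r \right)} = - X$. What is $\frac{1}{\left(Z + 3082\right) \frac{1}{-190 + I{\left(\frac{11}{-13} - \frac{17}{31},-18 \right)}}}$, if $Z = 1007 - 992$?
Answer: $- \frac{76008}{1248091} \approx -0.060899$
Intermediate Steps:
$Z = 15$
$\frac{1}{\left(Z + 3082\right) \frac{1}{-190 + I{\left(\frac{11}{-13} - \frac{17}{31},-18 \right)}}} = \frac{1}{\left(15 + 3082\right) \frac{1}{-190 - \left(\frac{11}{-13} - \frac{17}{31}\right)}} = \frac{1}{3097 \frac{1}{-190 - \left(11 \left(- \frac{1}{13}\right) - \frac{17}{31}\right)}} = \frac{1}{3097 \frac{1}{-190 - \left(- \frac{11}{13} - \frac{17}{31}\right)}} = \frac{1}{3097 \frac{1}{-190 - - \frac{562}{403}}} = \frac{1}{3097 \frac{1}{-190 + \frac{562}{403}}} = \frac{1}{3097 \frac{1}{- \frac{76008}{403}}} = \frac{1}{3097 \left(- \frac{403}{76008}\right)} = \frac{1}{- \frac{1248091}{76008}} = - \frac{76008}{1248091}$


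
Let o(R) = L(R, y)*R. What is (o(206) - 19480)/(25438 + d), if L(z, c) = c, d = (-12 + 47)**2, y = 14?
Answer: -16596/26663 ≈ -0.62244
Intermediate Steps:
d = 1225 (d = 35**2 = 1225)
o(R) = 14*R
(o(206) - 19480)/(25438 + d) = (14*206 - 19480)/(25438 + 1225) = (2884 - 19480)/26663 = -16596*1/26663 = -16596/26663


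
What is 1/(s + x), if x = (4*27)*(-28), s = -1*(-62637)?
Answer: 1/59613 ≈ 1.6775e-5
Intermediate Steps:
s = 62637
x = -3024 (x = 108*(-28) = -3024)
1/(s + x) = 1/(62637 - 3024) = 1/59613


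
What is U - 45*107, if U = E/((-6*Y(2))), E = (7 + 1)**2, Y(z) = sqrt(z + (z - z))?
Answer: -4815 - 16*sqrt(2)/3 ≈ -4822.5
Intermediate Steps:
Y(z) = sqrt(z) (Y(z) = sqrt(z + 0) = sqrt(z))
E = 64 (E = 8**2 = 64)
U = -16*sqrt(2)/3 (U = 64/((-6*sqrt(2))) = 64*(-sqrt(2)/12) = -16*sqrt(2)/3 ≈ -7.5425)
U - 45*107 = -16*sqrt(2)/3 - 45*107 = -16*sqrt(2)/3 - 4815 = -4815 - 16*sqrt(2)/3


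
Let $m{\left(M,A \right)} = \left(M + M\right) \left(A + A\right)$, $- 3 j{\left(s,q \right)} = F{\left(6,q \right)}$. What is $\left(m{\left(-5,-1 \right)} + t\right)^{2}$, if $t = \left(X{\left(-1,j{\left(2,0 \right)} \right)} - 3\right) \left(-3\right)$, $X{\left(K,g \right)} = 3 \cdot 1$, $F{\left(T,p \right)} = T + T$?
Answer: $400$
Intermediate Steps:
$F{\left(T,p \right)} = 2 T$
$j{\left(s,q \right)} = -4$ ($j{\left(s,q \right)} = - \frac{2 \cdot 6}{3} = \left(- \frac{1}{3}\right) 12 = -4$)
$m{\left(M,A \right)} = 4 A M$ ($m{\left(M,A \right)} = 2 M 2 A = 4 A M$)
$X{\left(K,g \right)} = 3$
$t = 0$ ($t = \left(3 - 3\right) \left(-3\right) = 0 \left(-3\right) = 0$)
$\left(m{\left(-5,-1 \right)} + t\right)^{2} = \left(4 \left(-1\right) \left(-5\right) + 0\right)^{2} = \left(20 + 0\right)^{2} = 20^{2} = 400$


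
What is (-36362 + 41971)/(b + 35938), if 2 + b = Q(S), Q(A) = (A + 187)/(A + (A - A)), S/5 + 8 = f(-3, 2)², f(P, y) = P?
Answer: 28045/179872 ≈ 0.15592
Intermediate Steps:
S = 5 (S = -40 + 5*(-3)² = -40 + 5*9 = -40 + 45 = 5)
Q(A) = (187 + A)/A (Q(A) = (187 + A)/(A + 0) = (187 + A)/A)
b = 182/5 (b = -2 + (187 + 5)/5 = -2 + (⅕)*192 = -2 + 192/5 = 182/5 ≈ 36.400)
(-36362 + 41971)/(b + 35938) = (-36362 + 41971)/(182/5 + 35938) = 5609/(179872/5) = 5609*(5/179872) = 28045/179872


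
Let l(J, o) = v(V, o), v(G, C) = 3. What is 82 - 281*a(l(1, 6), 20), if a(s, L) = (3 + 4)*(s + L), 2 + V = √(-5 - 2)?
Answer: -45159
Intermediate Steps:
V = -2 + I*√7 (V = -2 + √(-5 - 2) = -2 + √(-7) = -2 + I*√7 ≈ -2.0 + 2.6458*I)
l(J, o) = 3
a(s, L) = 7*L + 7*s (a(s, L) = 7*(L + s) = 7*L + 7*s)
82 - 281*a(l(1, 6), 20) = 82 - 281*(7*20 + 7*3) = 82 - 281*(140 + 21) = 82 - 281*161 = 82 - 45241 = -45159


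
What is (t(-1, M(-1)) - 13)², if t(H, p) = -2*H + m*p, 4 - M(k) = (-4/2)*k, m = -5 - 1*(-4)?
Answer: 169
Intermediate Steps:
m = -1 (m = -5 + 4 = -1)
M(k) = 4 + 2*k (M(k) = 4 - (-4/2)*k = 4 - (-4*½)*k = 4 - (-2)*k = 4 + 2*k)
t(H, p) = -p - 2*H (t(H, p) = -2*H - p = -p - 2*H)
(t(-1, M(-1)) - 13)² = ((-(4 + 2*(-1)) - 2*(-1)) - 13)² = ((-(4 - 2) + 2) - 13)² = ((-1*2 + 2) - 13)² = ((-2 + 2) - 13)² = (0 - 13)² = (-13)² = 169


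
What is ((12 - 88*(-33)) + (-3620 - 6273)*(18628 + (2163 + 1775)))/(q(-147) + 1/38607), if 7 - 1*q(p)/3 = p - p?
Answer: -4309362023427/405374 ≈ -1.0631e+7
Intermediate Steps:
q(p) = 21 (q(p) = 21 - 3*(p - p) = 21 - 3*0 = 21 + 0 = 21)
((12 - 88*(-33)) + (-3620 - 6273)*(18628 + (2163 + 1775)))/(q(-147) + 1/38607) = ((12 - 88*(-33)) + (-3620 - 6273)*(18628 + (2163 + 1775)))/(21 + 1/38607) = ((12 + 2904) - 9893*(18628 + 3938))/(21 + 1/38607) = (2916 - 9893*22566)/(810748/38607) = (2916 - 223245438)*(38607/810748) = -223242522*38607/810748 = -4309362023427/405374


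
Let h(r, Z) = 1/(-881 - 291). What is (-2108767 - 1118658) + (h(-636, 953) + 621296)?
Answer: -3054383189/1172 ≈ -2.6061e+6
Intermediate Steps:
h(r, Z) = -1/1172 (h(r, Z) = 1/(-1172) = -1/1172)
(-2108767 - 1118658) + (h(-636, 953) + 621296) = (-2108767 - 1118658) + (-1/1172 + 621296) = -3227425 + 728158911/1172 = -3054383189/1172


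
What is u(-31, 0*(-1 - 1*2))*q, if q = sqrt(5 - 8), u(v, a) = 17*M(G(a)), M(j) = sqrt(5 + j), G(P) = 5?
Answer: 17*I*sqrt(30) ≈ 93.113*I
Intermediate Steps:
u(v, a) = 17*sqrt(10) (u(v, a) = 17*sqrt(5 + 5) = 17*sqrt(10))
q = I*sqrt(3) (q = sqrt(-3) = I*sqrt(3) ≈ 1.732*I)
u(-31, 0*(-1 - 1*2))*q = (17*sqrt(10))*(I*sqrt(3)) = 17*I*sqrt(30)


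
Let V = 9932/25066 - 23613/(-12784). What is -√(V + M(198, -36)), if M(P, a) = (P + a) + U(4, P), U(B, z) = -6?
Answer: -√878518946402315/2356204 ≈ -12.579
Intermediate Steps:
M(P, a) = -6 + P + a (M(P, a) = (P + a) - 6 = -6 + P + a)
V = 21142769/9424816 (V = 9932*(1/25066) - 23613*(-1/12784) = 4966/12533 + 1389/752 = 21142769/9424816 ≈ 2.2433)
-√(V + M(198, -36)) = -√(21142769/9424816 + (-6 + 198 - 36)) = -√(21142769/9424816 + 156) = -√(1491414065/9424816) = -√878518946402315/2356204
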